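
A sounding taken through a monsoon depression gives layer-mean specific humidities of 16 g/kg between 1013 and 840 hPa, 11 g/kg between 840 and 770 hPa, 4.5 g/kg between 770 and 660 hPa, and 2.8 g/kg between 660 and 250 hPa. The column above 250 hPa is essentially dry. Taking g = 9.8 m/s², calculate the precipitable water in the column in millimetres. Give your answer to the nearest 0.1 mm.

Precipitable water is the column-integrated vapour mass per unit area: PW = (1/g) Σ q̄ Δp, with q in kg/kg and Δp in Pa (1 kg/m² of water = 1 mm).
Layer 1013–840 hPa: Δp = 173 hPa = 17300 Pa, q̄ = 0.016 kg/kg → 0.016 × 17300 / 9.8 = 28.24 mm
Layer 840–770 hPa: Δp = 70 hPa = 7000 Pa, q̄ = 0.011 kg/kg → 0.011 × 7000 / 9.8 = 7.86 mm
Layer 770–660 hPa: Δp = 110 hPa = 11000 Pa, q̄ = 0.0045 kg/kg → 0.0045 × 11000 / 9.8 = 5.05 mm
Layer 660–250 hPa: Δp = 410 hPa = 41000 Pa, q̄ = 0.0028 kg/kg → 0.0028 × 41000 / 9.8 = 11.71 mm
PW = 28.24 + 7.86 + 5.05 + 11.71 = 52.86 ≈ 52.9 mm.

PW ≈ 52.9 mm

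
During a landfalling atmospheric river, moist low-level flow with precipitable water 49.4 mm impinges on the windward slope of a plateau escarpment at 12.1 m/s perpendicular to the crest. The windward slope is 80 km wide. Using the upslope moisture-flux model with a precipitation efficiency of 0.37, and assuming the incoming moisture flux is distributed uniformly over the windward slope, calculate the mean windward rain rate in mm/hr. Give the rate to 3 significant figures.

R ≈ 9.95 mm/hr

Incoming column moisture flux per unit ridge length: F = V × PW = 12.1 × 49.4 = 597.74 mm·m/s.
Spread over the 80 km slope with efficiency ε = 0.37: R = ε·F/W = 0.37 × 597.74 / 80000 m = 2.765e-03 mm/s.
R = 2.765e-03 × 3600 = 9.95 mm/hr.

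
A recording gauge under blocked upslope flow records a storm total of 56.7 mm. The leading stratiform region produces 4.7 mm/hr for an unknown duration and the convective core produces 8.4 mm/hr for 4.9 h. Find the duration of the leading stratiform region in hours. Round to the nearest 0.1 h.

Known phases: 8.4 × 4.9 = 41.16 mm.
Remaining depth = 56.7 − 41.16 = 15.54 mm.
Duration = 15.54 / 4.7 = 3.3 h.

duration ≈ 3.3 h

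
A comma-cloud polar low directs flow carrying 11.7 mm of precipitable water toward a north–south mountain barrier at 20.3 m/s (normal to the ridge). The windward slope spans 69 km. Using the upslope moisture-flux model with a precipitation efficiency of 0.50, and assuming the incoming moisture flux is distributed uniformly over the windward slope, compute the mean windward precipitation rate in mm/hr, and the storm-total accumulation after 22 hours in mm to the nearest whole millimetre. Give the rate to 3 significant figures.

R ≈ 6.20 mm/hr; total ≈ 136 mm

Incoming column moisture flux per unit ridge length: F = V × PW = 20.3 × 11.7 = 237.51 mm·m/s.
Spread over the 69 km slope with efficiency ε = 0.50: R = ε·F/W = 0.50 × 237.51 / 69000 m = 1.721e-03 mm/s.
R = 1.721e-03 × 3600 = 6.20 mm/hr.
Over 22 h: total = 6.20 × 22 = 136.4 ≈ 136 mm.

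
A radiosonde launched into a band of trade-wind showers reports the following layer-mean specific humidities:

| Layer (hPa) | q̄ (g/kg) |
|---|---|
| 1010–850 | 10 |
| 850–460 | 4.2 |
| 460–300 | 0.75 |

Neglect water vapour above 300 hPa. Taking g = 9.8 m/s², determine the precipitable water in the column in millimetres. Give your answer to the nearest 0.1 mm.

PW ≈ 34.3 mm

Precipitable water is the column-integrated vapour mass per unit area: PW = (1/g) Σ q̄ Δp, with q in kg/kg and Δp in Pa (1 kg/m² of water = 1 mm).
Layer 1010–850 hPa: Δp = 160 hPa = 16000 Pa, q̄ = 0.01 kg/kg → 0.01 × 16000 / 9.8 = 16.33 mm
Layer 850–460 hPa: Δp = 390 hPa = 39000 Pa, q̄ = 0.0042 kg/kg → 0.0042 × 39000 / 9.8 = 16.71 mm
Layer 460–300 hPa: Δp = 160 hPa = 16000 Pa, q̄ = 0.00075 kg/kg → 0.00075 × 16000 / 9.8 = 1.22 mm
PW = 16.33 + 16.71 + 1.22 = 34.26 ≈ 34.3 mm.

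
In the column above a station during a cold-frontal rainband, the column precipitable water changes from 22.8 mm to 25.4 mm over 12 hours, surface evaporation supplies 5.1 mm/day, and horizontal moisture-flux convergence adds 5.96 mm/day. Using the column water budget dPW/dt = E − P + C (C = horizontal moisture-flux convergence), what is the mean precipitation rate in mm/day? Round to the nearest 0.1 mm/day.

P ≈ 5.9 mm/day

dPW/dt = (25.4 − 22.8) mm / (12/24 day) = +5.200 mm/day.
P = E + C − dPW/dt = 5.1 + (5.96) − (+5.200) = 5.9 mm/day.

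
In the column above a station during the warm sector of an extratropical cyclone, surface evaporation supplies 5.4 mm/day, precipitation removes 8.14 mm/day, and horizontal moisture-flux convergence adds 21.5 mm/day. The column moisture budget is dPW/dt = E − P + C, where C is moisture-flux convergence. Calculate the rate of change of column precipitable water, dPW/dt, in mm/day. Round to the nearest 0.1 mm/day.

dPW/dt ≈ 18.8 mm/day

dPW/dt = E − P + C = 5.4 − 8.14 + (21.5) = 18.8 mm/day.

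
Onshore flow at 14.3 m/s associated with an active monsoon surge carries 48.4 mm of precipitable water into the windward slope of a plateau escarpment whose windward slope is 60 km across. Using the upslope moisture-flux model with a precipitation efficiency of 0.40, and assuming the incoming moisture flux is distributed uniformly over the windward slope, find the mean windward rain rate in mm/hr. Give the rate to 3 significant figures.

R ≈ 16.6 mm/hr

Incoming column moisture flux per unit ridge length: F = V × PW = 14.3 × 48.4 = 692.12 mm·m/s.
Spread over the 60 km slope with efficiency ε = 0.40: R = ε·F/W = 0.40 × 692.12 / 60000 m = 4.614e-03 mm/s.
R = 4.614e-03 × 3600 = 16.6 mm/hr.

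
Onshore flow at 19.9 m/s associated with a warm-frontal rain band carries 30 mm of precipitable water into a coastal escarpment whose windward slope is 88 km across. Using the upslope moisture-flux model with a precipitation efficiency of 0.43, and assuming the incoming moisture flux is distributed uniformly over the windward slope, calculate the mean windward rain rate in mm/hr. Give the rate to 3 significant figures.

R ≈ 10.5 mm/hr

Incoming column moisture flux per unit ridge length: F = V × PW = 19.9 × 30 = 597 mm·m/s.
Spread over the 88 km slope with efficiency ε = 0.43: R = ε·F/W = 0.43 × 597 / 88000 m = 2.917e-03 mm/s.
R = 2.917e-03 × 3600 = 10.5 mm/hr.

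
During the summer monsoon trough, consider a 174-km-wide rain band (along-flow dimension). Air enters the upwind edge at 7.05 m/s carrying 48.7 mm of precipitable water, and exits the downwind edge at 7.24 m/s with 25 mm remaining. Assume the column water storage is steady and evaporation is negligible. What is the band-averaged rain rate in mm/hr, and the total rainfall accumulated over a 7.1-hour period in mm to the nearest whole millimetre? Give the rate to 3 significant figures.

Column moisture flux per unit crosswind length is F = V × PW.
Inflow: F_in = 7.05 × 48.7 = 343.335 mm·m/s
Outflow: F_out = 7.24 × 25 = 181 mm·m/s
Steady-state rate R = (F_in − F_out)/L = (343.335 − 181) / 174000 m = 9.330e-04 mm/s.
R = 9.330e-04 × 3600 = 3.36 mm/hr.
Over 7.1 h: total = 3.36 × 7.1 = 23.856 ≈ 24 mm.

R ≈ 3.36 mm/hr; total ≈ 24 mm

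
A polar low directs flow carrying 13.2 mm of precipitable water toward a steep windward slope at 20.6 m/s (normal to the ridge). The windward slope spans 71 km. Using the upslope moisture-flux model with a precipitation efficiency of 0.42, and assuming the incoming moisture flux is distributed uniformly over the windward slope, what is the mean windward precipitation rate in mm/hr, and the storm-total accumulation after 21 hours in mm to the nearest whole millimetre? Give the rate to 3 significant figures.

R ≈ 5.79 mm/hr; total ≈ 122 mm

Incoming column moisture flux per unit ridge length: F = V × PW = 20.6 × 13.2 = 271.92 mm·m/s.
Spread over the 71 km slope with efficiency ε = 0.42: R = ε·F/W = 0.42 × 271.92 / 71000 m = 1.609e-03 mm/s.
R = 1.609e-03 × 3600 = 5.79 mm/hr.
Over 21 h: total = 5.79 × 21 = 121.59 ≈ 122 mm.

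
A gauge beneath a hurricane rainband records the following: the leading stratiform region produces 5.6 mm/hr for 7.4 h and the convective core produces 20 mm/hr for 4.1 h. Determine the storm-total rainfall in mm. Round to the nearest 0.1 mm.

Total = Σ Rᵢ Δtᵢ = 5.6 × 7.4 + 20 × 4.1
      = 41.44 + 82 = 123.4 mm.

total ≈ 123.4 mm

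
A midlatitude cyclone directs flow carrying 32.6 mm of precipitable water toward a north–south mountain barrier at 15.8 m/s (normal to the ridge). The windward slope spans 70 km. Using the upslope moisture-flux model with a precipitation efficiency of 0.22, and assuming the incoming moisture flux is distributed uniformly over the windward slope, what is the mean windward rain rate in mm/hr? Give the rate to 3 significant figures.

Incoming column moisture flux per unit ridge length: F = V × PW = 15.8 × 32.6 = 515.08 mm·m/s.
Spread over the 70 km slope with efficiency ε = 0.22: R = ε·F/W = 0.22 × 515.08 / 70000 m = 1.619e-03 mm/s.
R = 1.619e-03 × 3600 = 5.83 mm/hr.

R ≈ 5.83 mm/hr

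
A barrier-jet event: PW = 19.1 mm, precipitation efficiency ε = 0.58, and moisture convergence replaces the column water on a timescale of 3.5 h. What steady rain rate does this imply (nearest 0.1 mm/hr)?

R ≈ 3.2 mm/hr

Each overturning extracts ε × PW = 0.58 × 19.1 = 11.078 mm.
Rate = ε·PW / τ = 11.078 / 3.5 h = 3.2 mm/hr.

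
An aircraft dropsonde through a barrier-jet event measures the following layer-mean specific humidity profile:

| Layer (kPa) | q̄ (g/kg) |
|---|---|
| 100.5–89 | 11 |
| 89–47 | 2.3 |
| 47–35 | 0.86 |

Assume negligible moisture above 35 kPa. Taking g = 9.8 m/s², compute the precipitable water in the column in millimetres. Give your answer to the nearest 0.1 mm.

PW ≈ 23.8 mm

Precipitable water is the column-integrated vapour mass per unit area: PW = (1/g) Σ q̄ Δp, with q in kg/kg and Δp in Pa (1 kg/m² of water = 1 mm).
Layer 100.5–89 kPa: Δp = 115 hPa = 11500 Pa, q̄ = 0.011 kg/kg → 0.011 × 11500 / 9.8 = 12.91 mm
Layer 89–47 kPa: Δp = 420 hPa = 42000 Pa, q̄ = 0.0023 kg/kg → 0.0023 × 42000 / 9.8 = 9.86 mm
Layer 47–35 kPa: Δp = 120 hPa = 12000 Pa, q̄ = 0.00086 kg/kg → 0.00086 × 12000 / 9.8 = 1.05 mm
PW = 12.91 + 9.86 + 1.05 = 23.82 ≈ 23.8 mm.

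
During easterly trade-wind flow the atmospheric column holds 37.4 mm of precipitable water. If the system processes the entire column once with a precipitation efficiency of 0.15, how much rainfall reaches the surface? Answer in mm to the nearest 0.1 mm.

Rainfall = ε × PW = 0.15 × 37.4 = 5.6 mm.

rainfall ≈ 5.6 mm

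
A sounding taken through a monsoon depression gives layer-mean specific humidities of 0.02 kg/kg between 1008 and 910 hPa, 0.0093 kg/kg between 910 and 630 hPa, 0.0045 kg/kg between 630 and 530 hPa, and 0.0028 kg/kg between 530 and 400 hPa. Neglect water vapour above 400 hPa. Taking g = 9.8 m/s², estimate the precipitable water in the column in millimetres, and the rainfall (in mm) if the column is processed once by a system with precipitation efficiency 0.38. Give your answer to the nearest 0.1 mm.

PW ≈ 54.9 mm; rainfall ≈ 20.9 mm

Precipitable water is the column-integrated vapour mass per unit area: PW = (1/g) Σ q̄ Δp, with q in kg/kg and Δp in Pa (1 kg/m² of water = 1 mm).
Layer 1008–910 hPa: Δp = 98 hPa = 9800 Pa, q̄ = 0.02 kg/kg → 0.02 × 9800 / 9.8 = 20.00 mm
Layer 910–630 hPa: Δp = 280 hPa = 28000 Pa, q̄ = 0.0093 kg/kg → 0.0093 × 28000 / 9.8 = 26.57 mm
Layer 630–530 hPa: Δp = 100 hPa = 10000 Pa, q̄ = 0.0045 kg/kg → 0.0045 × 10000 / 9.8 = 4.59 mm
Layer 530–400 hPa: Δp = 130 hPa = 13000 Pa, q̄ = 0.0028 kg/kg → 0.0028 × 13000 / 9.8 = 3.71 mm
PW = 20.00 + 26.57 + 4.59 + 3.71 = 54.87 ≈ 54.9 mm.
Rainfall = ε × PW = 0.38 × 54.9 = 20.9 mm.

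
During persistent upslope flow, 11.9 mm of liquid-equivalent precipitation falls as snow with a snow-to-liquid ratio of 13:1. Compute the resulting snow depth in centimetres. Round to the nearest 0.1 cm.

snow depth ≈ 15.5 cm

Snow depth = liquid × ratio = 11.9 mm × 13 = 154.7 mm = 15.5 cm.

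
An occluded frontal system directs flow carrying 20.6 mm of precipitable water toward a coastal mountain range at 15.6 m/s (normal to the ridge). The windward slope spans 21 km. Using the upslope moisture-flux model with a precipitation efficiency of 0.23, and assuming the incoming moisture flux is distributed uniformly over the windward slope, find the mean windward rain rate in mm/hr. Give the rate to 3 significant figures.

Incoming column moisture flux per unit ridge length: F = V × PW = 15.6 × 20.6 = 321.36 mm·m/s.
Spread over the 21 km slope with efficiency ε = 0.23: R = ε·F/W = 0.23 × 321.36 / 21000 m = 3.520e-03 mm/s.
R = 3.520e-03 × 3600 = 12.7 mm/hr.

R ≈ 12.7 mm/hr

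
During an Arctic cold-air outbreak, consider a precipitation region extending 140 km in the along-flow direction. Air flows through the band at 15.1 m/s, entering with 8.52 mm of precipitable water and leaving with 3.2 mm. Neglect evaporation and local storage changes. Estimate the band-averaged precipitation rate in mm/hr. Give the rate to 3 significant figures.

Column moisture flux per unit crosswind length is F = V × PW.
Inflow: F_in = 15.1 × 8.52 = 128.652 mm·m/s
Outflow: F_out = 15.1 × 3.2 = 48.32 mm·m/s
Steady-state rate R = (F_in − F_out)/L = (128.652 − 48.32) / 140000 m = 5.738e-04 mm/s.
R = 5.738e-04 × 3600 = 2.07 mm/hr.

R ≈ 2.07 mm/hr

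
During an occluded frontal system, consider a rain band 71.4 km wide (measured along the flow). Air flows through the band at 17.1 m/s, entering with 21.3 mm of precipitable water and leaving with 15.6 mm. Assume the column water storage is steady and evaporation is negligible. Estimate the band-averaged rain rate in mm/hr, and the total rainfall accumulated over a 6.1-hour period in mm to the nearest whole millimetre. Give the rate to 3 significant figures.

R ≈ 4.91 mm/hr; total ≈ 30 mm

Column moisture flux per unit crosswind length is F = V × PW.
Inflow: F_in = 17.1 × 21.3 = 364.23 mm·m/s
Outflow: F_out = 17.1 × 15.6 = 266.76 mm·m/s
Steady-state rate R = (F_in − F_out)/L = (364.23 − 266.76) / 71400 m = 1.365e-03 mm/s.
R = 1.365e-03 × 3600 = 4.91 mm/hr.
Over 6.1 h: total = 4.91 × 6.1 = 29.951 ≈ 30 mm.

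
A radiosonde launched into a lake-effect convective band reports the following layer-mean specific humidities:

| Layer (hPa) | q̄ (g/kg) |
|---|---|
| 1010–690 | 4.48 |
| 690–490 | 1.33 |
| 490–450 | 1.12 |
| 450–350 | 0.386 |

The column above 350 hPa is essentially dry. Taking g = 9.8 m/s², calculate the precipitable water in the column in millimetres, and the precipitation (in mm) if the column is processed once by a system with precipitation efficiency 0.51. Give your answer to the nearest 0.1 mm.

PW ≈ 18.2 mm; precipitation ≈ 9.3 mm

Precipitable water is the column-integrated vapour mass per unit area: PW = (1/g) Σ q̄ Δp, with q in kg/kg and Δp in Pa (1 kg/m² of water = 1 mm).
Layer 1010–690 hPa: Δp = 320 hPa = 32000 Pa, q̄ = 0.00448 kg/kg → 0.00448 × 32000 / 9.8 = 14.63 mm
Layer 690–490 hPa: Δp = 200 hPa = 20000 Pa, q̄ = 0.00133 kg/kg → 0.00133 × 20000 / 9.8 = 2.71 mm
Layer 490–450 hPa: Δp = 40 hPa = 4000 Pa, q̄ = 0.00112 kg/kg → 0.00112 × 4000 / 9.8 = 0.46 mm
Layer 450–350 hPa: Δp = 100 hPa = 10000 Pa, q̄ = 0.000386 kg/kg → 0.000386 × 10000 / 9.8 = 0.39 mm
PW = 14.63 + 2.71 + 0.46 + 0.39 = 18.19 ≈ 18.2 mm.
Precipitation = ε × PW = 0.51 × 18.2 = 9.3 mm.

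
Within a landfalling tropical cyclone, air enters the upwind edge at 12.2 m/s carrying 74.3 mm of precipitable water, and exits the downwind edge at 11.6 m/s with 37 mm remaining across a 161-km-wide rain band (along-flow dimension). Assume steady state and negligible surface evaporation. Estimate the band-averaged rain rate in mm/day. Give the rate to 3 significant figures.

R ≈ 256 mm/day

Column moisture flux per unit crosswind length is F = V × PW.
Inflow: F_in = 12.2 × 74.3 = 906.46 mm·m/s
Outflow: F_out = 11.6 × 37 = 429.2 mm·m/s
Steady-state rate R = (F_in − F_out)/L = (906.46 − 429.2) / 161000 m = 2.964e-03 mm/s.
R = 2.964e-03 × 3600 × 24 = 256 mm/day.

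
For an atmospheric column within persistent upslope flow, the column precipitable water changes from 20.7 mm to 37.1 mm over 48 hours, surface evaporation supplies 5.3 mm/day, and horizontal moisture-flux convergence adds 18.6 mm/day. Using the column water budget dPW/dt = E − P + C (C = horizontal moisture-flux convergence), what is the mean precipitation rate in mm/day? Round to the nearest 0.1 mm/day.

dPW/dt = (37.1 − 20.7) mm / (48/24 day) = +8.200 mm/day.
P = E + C − dPW/dt = 5.3 + (18.6) − (+8.200) = 15.7 mm/day.

P ≈ 15.7 mm/day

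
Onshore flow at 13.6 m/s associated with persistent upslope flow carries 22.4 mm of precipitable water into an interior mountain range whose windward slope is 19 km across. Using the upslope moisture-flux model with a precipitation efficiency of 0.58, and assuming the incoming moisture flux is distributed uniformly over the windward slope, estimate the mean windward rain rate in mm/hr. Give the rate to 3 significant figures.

Incoming column moisture flux per unit ridge length: F = V × PW = 13.6 × 22.4 = 304.64 mm·m/s.
Spread over the 19 km slope with efficiency ε = 0.58: R = ε·F/W = 0.58 × 304.64 / 19000 m = 9.300e-03 mm/s.
R = 9.300e-03 × 3600 = 33.5 mm/hr.

R ≈ 33.5 mm/hr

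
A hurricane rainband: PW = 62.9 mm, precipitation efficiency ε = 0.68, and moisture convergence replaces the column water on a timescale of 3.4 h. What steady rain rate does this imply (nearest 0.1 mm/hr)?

Each overturning extracts ε × PW = 0.68 × 62.9 = 42.772 mm.
Rate = ε·PW / τ = 42.772 / 3.4 h = 12.6 mm/hr.

R ≈ 12.6 mm/hr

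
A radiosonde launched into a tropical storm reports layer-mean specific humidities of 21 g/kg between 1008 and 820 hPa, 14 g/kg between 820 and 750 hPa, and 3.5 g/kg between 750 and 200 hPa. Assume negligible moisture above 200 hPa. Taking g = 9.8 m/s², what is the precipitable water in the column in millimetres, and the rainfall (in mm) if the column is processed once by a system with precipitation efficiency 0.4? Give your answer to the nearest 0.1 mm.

Precipitable water is the column-integrated vapour mass per unit area: PW = (1/g) Σ q̄ Δp, with q in kg/kg and Δp in Pa (1 kg/m² of water = 1 mm).
Layer 1008–820 hPa: Δp = 188 hPa = 18800 Pa, q̄ = 0.021 kg/kg → 0.021 × 18800 / 9.8 = 40.29 mm
Layer 820–750 hPa: Δp = 70 hPa = 7000 Pa, q̄ = 0.014 kg/kg → 0.014 × 7000 / 9.8 = 10.00 mm
Layer 750–200 hPa: Δp = 550 hPa = 55000 Pa, q̄ = 0.0035 kg/kg → 0.0035 × 55000 / 9.8 = 19.64 mm
PW = 40.29 + 10.00 + 19.64 = 69.93 ≈ 69.9 mm.
Rainfall = ε × PW = 0.4 × 69.9 = 28.0 mm.

PW ≈ 69.9 mm; rainfall ≈ 28.0 mm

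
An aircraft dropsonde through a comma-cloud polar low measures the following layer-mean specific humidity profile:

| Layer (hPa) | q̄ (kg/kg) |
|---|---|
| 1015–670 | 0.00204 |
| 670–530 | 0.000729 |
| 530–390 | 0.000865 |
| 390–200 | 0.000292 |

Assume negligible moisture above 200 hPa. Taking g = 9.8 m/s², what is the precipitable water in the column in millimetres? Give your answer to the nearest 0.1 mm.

PW ≈ 10.0 mm

Precipitable water is the column-integrated vapour mass per unit area: PW = (1/g) Σ q̄ Δp, with q in kg/kg and Δp in Pa (1 kg/m² of water = 1 mm).
Layer 1015–670 hPa: Δp = 345 hPa = 34500 Pa, q̄ = 0.00204 kg/kg → 0.00204 × 34500 / 9.8 = 7.18 mm
Layer 670–530 hPa: Δp = 140 hPa = 14000 Pa, q̄ = 0.000729 kg/kg → 0.000729 × 14000 / 9.8 = 1.04 mm
Layer 530–390 hPa: Δp = 140 hPa = 14000 Pa, q̄ = 0.000865 kg/kg → 0.000865 × 14000 / 9.8 = 1.24 mm
Layer 390–200 hPa: Δp = 190 hPa = 19000 Pa, q̄ = 0.000292 kg/kg → 0.000292 × 19000 / 9.8 = 0.57 mm
PW = 7.18 + 1.04 + 1.24 + 0.57 = 10.03 ≈ 10.0 mm.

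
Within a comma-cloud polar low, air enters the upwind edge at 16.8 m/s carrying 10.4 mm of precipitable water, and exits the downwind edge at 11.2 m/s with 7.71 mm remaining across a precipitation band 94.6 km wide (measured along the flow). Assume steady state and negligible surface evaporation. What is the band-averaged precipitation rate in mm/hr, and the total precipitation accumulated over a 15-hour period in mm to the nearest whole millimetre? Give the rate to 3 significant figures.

Column moisture flux per unit crosswind length is F = V × PW.
Inflow: F_in = 16.8 × 10.4 = 174.72 mm·m/s
Outflow: F_out = 11.2 × 7.71 = 86.352 mm·m/s
Steady-state rate R = (F_in − F_out)/L = (174.72 − 86.352) / 94600 m = 9.341e-04 mm/s.
R = 9.341e-04 × 3600 = 3.36 mm/hr.
Over 15 h: total = 3.36 × 15 = 50.4 ≈ 50 mm.

R ≈ 3.36 mm/hr; total ≈ 50 mm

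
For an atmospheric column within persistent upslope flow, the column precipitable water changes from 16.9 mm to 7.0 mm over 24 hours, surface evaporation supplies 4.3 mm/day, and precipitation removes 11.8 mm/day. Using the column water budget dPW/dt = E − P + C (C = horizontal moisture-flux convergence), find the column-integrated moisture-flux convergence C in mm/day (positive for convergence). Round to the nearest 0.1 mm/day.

dPW/dt = (7.0 − 16.9) mm / (24/24 day) = -9.900 mm/day.
C = dPW/dt − E + P = (-9.900) − 4.3 + 11.8 = -2.4 mm/day.

C ≈ -2.4 mm/day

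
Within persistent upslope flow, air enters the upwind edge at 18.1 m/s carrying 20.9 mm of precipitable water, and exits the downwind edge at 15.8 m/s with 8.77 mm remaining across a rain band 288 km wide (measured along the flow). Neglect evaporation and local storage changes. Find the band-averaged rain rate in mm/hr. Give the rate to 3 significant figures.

Column moisture flux per unit crosswind length is F = V × PW.
Inflow: F_in = 18.1 × 20.9 = 378.29 mm·m/s
Outflow: F_out = 15.8 × 8.77 = 138.566 mm·m/s
Steady-state rate R = (F_in − F_out)/L = (378.29 − 138.566) / 288000 m = 8.324e-04 mm/s.
R = 8.324e-04 × 3600 = 3.00 mm/hr.

R ≈ 3.00 mm/hr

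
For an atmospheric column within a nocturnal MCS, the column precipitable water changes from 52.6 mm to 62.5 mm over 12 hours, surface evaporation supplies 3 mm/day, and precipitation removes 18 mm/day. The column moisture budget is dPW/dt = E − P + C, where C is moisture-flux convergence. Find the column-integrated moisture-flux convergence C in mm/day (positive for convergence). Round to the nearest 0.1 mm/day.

dPW/dt = (62.5 − 52.6) mm / (12/24 day) = +19.800 mm/day.
C = dPW/dt − E + P = (+19.800) − 3 + 18 = 34.8 mm/day.

C ≈ 34.8 mm/day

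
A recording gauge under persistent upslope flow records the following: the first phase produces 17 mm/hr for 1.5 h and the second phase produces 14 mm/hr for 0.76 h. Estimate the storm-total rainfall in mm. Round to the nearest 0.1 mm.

Total = Σ Rᵢ Δtᵢ = 17 × 1.5 + 14 × 0.76
      = 25.5 + 10.64 = 36.1 mm.

total ≈ 36.1 mm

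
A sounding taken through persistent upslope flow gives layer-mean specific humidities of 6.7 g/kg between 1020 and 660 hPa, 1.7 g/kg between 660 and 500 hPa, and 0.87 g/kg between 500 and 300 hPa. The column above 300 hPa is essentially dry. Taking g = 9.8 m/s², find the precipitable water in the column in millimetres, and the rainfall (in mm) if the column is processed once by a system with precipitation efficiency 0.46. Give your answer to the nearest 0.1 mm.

Precipitable water is the column-integrated vapour mass per unit area: PW = (1/g) Σ q̄ Δp, with q in kg/kg and Δp in Pa (1 kg/m² of water = 1 mm).
Layer 1020–660 hPa: Δp = 360 hPa = 36000 Pa, q̄ = 0.0067 kg/kg → 0.0067 × 36000 / 9.8 = 24.61 mm
Layer 660–500 hPa: Δp = 160 hPa = 16000 Pa, q̄ = 0.0017 kg/kg → 0.0017 × 16000 / 9.8 = 2.78 mm
Layer 500–300 hPa: Δp = 200 hPa = 20000 Pa, q̄ = 0.00087 kg/kg → 0.00087 × 20000 / 9.8 = 1.78 mm
PW = 24.61 + 2.78 + 1.78 = 29.17 ≈ 29.2 mm.
Rainfall = ε × PW = 0.46 × 29.2 = 13.4 mm.

PW ≈ 29.2 mm; rainfall ≈ 13.4 mm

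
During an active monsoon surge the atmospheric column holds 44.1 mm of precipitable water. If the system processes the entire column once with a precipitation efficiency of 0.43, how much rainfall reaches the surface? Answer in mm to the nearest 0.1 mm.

rainfall ≈ 19.0 mm

Rainfall = ε × PW = 0.43 × 44.1 = 19.0 mm.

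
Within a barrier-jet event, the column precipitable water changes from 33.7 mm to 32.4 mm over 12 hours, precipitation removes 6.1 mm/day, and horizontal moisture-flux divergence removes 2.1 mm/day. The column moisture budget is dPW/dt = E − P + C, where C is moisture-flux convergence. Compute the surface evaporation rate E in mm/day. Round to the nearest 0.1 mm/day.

dPW/dt = (32.4 − 33.7) mm / (12/24 day) = -2.600 mm/day.
E = dPW/dt + P − C = (-2.600) + 6.1 − (-2.1) = 5.6 mm/day.

E ≈ 5.6 mm/day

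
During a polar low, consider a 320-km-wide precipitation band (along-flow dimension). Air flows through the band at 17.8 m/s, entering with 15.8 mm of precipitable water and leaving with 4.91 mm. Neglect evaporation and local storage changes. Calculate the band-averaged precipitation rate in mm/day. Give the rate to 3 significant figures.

Column moisture flux per unit crosswind length is F = V × PW.
Inflow: F_in = 17.8 × 15.8 = 281.24 mm·m/s
Outflow: F_out = 17.8 × 4.91 = 87.398 mm·m/s
Steady-state rate R = (F_in − F_out)/L = (281.24 − 87.398) / 320000 m = 6.058e-04 mm/s.
R = 6.058e-04 × 3600 × 24 = 52.3 mm/day.

R ≈ 52.3 mm/day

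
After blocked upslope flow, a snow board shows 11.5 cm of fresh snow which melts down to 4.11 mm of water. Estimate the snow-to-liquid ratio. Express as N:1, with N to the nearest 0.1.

ratio ≈ 28.0

Ratio = snow depth / SWE = 115 mm / 4.11 mm = 28.0, i.e. 28.0:1.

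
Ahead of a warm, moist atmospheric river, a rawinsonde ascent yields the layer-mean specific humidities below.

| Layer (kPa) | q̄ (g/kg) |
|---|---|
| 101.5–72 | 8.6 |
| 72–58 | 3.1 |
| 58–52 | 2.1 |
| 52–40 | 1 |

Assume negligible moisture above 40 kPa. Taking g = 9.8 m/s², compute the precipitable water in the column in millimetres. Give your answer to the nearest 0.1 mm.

Precipitable water is the column-integrated vapour mass per unit area: PW = (1/g) Σ q̄ Δp, with q in kg/kg and Δp in Pa (1 kg/m² of water = 1 mm).
Layer 101.5–72 kPa: Δp = 295 hPa = 29500 Pa, q̄ = 0.0086 kg/kg → 0.0086 × 29500 / 9.8 = 25.89 mm
Layer 72–58 kPa: Δp = 140 hPa = 14000 Pa, q̄ = 0.0031 kg/kg → 0.0031 × 14000 / 9.8 = 4.43 mm
Layer 58–52 kPa: Δp = 60 hPa = 6000 Pa, q̄ = 0.0021 kg/kg → 0.0021 × 6000 / 9.8 = 1.29 mm
Layer 52–40 kPa: Δp = 120 hPa = 12000 Pa, q̄ = 0.001 kg/kg → 0.001 × 12000 / 9.8 = 1.22 mm
PW = 25.89 + 4.43 + 1.29 + 1.22 = 32.83 ≈ 32.8 mm.

PW ≈ 32.8 mm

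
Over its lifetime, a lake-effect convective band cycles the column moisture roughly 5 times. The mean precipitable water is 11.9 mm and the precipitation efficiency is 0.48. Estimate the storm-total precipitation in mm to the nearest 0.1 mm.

precipitation ≈ 28.6 mm

Each cycle deposits ε × PW = 0.48 × 11.9 = 5.712 mm.
Over 5 cycles: 5 × 5.712 = 28.6 mm.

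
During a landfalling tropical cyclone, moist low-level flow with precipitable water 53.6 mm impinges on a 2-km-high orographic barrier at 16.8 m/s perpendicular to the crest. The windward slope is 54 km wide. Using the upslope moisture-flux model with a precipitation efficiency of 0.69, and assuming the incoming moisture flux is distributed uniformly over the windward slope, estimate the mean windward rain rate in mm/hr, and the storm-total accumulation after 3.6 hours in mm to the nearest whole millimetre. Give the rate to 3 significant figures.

Incoming column moisture flux per unit ridge length: F = V × PW = 16.8 × 53.6 = 900.48 mm·m/s.
Spread over the 54 km slope with efficiency ε = 0.69: R = ε·F/W = 0.69 × 900.48 / 54000 m = 1.151e-02 mm/s.
R = 1.151e-02 × 3600 = 41.4 mm/hr.
Over 3.6 h: total = 41.4 × 3.6 = 149.04 ≈ 149 mm.

R ≈ 41.4 mm/hr; total ≈ 149 mm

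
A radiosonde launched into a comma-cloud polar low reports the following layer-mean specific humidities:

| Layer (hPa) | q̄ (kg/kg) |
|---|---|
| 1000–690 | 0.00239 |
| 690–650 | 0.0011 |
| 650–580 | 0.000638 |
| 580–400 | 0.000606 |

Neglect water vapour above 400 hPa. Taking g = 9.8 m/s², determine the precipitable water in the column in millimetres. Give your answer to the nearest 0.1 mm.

Precipitable water is the column-integrated vapour mass per unit area: PW = (1/g) Σ q̄ Δp, with q in kg/kg and Δp in Pa (1 kg/m² of water = 1 mm).
Layer 1000–690 hPa: Δp = 310 hPa = 31000 Pa, q̄ = 0.00239 kg/kg → 0.00239 × 31000 / 9.8 = 7.56 mm
Layer 690–650 hPa: Δp = 40 hPa = 4000 Pa, q̄ = 0.0011 kg/kg → 0.0011 × 4000 / 9.8 = 0.45 mm
Layer 650–580 hPa: Δp = 70 hPa = 7000 Pa, q̄ = 0.000638 kg/kg → 0.000638 × 7000 / 9.8 = 0.46 mm
Layer 580–400 hPa: Δp = 180 hPa = 18000 Pa, q̄ = 0.000606 kg/kg → 0.000606 × 18000 / 9.8 = 1.11 mm
PW = 7.56 + 0.45 + 0.46 + 1.11 = 9.58 ≈ 9.6 mm.

PW ≈ 9.6 mm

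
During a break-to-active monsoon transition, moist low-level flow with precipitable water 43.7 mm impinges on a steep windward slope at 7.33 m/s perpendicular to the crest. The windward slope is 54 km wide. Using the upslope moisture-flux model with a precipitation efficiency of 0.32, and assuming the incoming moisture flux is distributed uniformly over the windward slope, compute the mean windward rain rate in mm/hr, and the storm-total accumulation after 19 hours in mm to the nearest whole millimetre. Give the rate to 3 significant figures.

R ≈ 6.83 mm/hr; total ≈ 130 mm

Incoming column moisture flux per unit ridge length: F = V × PW = 7.33 × 43.7 = 320.321 mm·m/s.
Spread over the 54 km slope with efficiency ε = 0.32: R = ε·F/W = 0.32 × 320.321 / 54000 m = 1.898e-03 mm/s.
R = 1.898e-03 × 3600 = 6.83 mm/hr.
Over 19 h: total = 6.83 × 19 = 129.77 ≈ 130 mm.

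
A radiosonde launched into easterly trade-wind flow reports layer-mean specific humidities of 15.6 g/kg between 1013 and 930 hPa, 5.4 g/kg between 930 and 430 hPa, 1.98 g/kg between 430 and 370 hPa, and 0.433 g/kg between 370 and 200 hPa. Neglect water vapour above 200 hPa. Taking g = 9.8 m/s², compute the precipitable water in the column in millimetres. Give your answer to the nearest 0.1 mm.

PW ≈ 42.7 mm

Precipitable water is the column-integrated vapour mass per unit area: PW = (1/g) Σ q̄ Δp, with q in kg/kg and Δp in Pa (1 kg/m² of water = 1 mm).
Layer 1013–930 hPa: Δp = 83 hPa = 8300 Pa, q̄ = 0.0156 kg/kg → 0.0156 × 8300 / 9.8 = 13.21 mm
Layer 930–430 hPa: Δp = 500 hPa = 50000 Pa, q̄ = 0.0054 kg/kg → 0.0054 × 50000 / 9.8 = 27.55 mm
Layer 430–370 hPa: Δp = 60 hPa = 6000 Pa, q̄ = 0.00198 kg/kg → 0.00198 × 6000 / 9.8 = 1.21 mm
Layer 370–200 hPa: Δp = 170 hPa = 17000 Pa, q̄ = 0.000433 kg/kg → 0.000433 × 17000 / 9.8 = 0.75 mm
PW = 13.21 + 27.55 + 1.21 + 0.75 = 42.72 ≈ 42.7 mm.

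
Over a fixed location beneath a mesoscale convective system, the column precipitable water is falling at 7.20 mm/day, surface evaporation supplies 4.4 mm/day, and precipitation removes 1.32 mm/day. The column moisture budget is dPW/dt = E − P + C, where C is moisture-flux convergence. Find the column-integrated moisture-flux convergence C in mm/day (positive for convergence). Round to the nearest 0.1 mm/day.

C ≈ -10.3 mm/day

dPW/dt = -7.20 mm/day.
C = dPW/dt − E + P = (-7.20) − 4.4 + 1.32 = -10.3 mm/day.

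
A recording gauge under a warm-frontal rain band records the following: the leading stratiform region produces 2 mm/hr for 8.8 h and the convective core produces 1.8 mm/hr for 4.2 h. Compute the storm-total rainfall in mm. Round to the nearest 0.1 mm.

total ≈ 25.2 mm

Total = Σ Rᵢ Δtᵢ = 2 × 8.8 + 1.8 × 4.2
      = 17.6 + 7.56 = 25.2 mm.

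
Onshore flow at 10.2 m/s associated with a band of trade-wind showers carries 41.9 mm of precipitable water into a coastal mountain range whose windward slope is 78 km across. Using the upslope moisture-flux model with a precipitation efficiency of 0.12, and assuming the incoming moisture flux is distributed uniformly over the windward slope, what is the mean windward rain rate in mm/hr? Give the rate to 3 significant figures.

Incoming column moisture flux per unit ridge length: F = V × PW = 10.2 × 41.9 = 427.38 mm·m/s.
Spread over the 78 km slope with efficiency ε = 0.12: R = ε·F/W = 0.12 × 427.38 / 78000 m = 6.575e-04 mm/s.
R = 6.575e-04 × 3600 = 2.37 mm/hr.

R ≈ 2.37 mm/hr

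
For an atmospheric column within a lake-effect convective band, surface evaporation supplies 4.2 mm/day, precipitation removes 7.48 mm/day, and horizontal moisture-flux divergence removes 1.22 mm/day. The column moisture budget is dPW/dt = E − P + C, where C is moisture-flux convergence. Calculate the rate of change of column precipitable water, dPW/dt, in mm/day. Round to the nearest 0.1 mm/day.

dPW/dt = E − P + C = 4.2 − 7.48 + (-1.22) = -4.5 mm/day.

dPW/dt ≈ -4.5 mm/day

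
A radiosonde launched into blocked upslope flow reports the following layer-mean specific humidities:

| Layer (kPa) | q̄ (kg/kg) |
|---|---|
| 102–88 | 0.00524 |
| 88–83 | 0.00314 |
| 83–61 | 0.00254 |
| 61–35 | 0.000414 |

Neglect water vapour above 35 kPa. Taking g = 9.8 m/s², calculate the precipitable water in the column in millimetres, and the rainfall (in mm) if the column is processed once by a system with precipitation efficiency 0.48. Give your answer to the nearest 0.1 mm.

Precipitable water is the column-integrated vapour mass per unit area: PW = (1/g) Σ q̄ Δp, with q in kg/kg and Δp in Pa (1 kg/m² of water = 1 mm).
Layer 102–88 kPa: Δp = 140 hPa = 14000 Pa, q̄ = 0.00524 kg/kg → 0.00524 × 14000 / 9.8 = 7.49 mm
Layer 88–83 kPa: Δp = 50 hPa = 5000 Pa, q̄ = 0.00314 kg/kg → 0.00314 × 5000 / 9.8 = 1.60 mm
Layer 83–61 kPa: Δp = 220 hPa = 22000 Pa, q̄ = 0.00254 kg/kg → 0.00254 × 22000 / 9.8 = 5.70 mm
Layer 61–35 kPa: Δp = 260 hPa = 26000 Pa, q̄ = 0.000414 kg/kg → 0.000414 × 26000 / 9.8 = 1.10 mm
PW = 7.49 + 1.60 + 5.70 + 1.10 = 15.89 ≈ 15.9 mm.
Rainfall = ε × PW = 0.48 × 15.9 = 7.6 mm.

PW ≈ 15.9 mm; rainfall ≈ 7.6 mm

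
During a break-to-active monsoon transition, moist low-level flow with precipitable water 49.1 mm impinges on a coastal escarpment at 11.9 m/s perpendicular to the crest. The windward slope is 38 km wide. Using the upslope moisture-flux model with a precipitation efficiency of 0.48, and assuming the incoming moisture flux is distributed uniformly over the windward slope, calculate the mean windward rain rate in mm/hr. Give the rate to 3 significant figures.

R ≈ 26.6 mm/hr

Incoming column moisture flux per unit ridge length: F = V × PW = 11.9 × 49.1 = 584.29 mm·m/s.
Spread over the 38 km slope with efficiency ε = 0.48: R = ε·F/W = 0.48 × 584.29 / 38000 m = 7.381e-03 mm/s.
R = 7.381e-03 × 3600 = 26.6 mm/hr.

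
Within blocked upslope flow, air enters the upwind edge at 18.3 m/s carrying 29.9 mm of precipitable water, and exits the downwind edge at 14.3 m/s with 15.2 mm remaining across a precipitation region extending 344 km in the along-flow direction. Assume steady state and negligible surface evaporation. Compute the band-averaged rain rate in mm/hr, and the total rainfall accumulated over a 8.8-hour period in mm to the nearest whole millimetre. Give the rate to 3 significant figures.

R ≈ 3.45 mm/hr; total ≈ 30 mm

Column moisture flux per unit crosswind length is F = V × PW.
Inflow: F_in = 18.3 × 29.9 = 547.17 mm·m/s
Outflow: F_out = 14.3 × 15.2 = 217.36 mm·m/s
Steady-state rate R = (F_in − F_out)/L = (547.17 − 217.36) / 344000 m = 9.587e-04 mm/s.
R = 9.587e-04 × 3600 = 3.45 mm/hr.
Over 8.8 h: total = 3.45 × 8.8 = 30.36 ≈ 30 mm.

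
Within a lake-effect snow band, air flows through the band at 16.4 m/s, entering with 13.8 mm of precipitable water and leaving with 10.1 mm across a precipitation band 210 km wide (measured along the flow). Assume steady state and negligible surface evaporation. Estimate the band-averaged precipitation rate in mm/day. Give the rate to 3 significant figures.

R ≈ 25.0 mm/day

Column moisture flux per unit crosswind length is F = V × PW.
Inflow: F_in = 16.4 × 13.8 = 226.32 mm·m/s
Outflow: F_out = 16.4 × 10.1 = 165.64 mm·m/s
Steady-state rate R = (F_in − F_out)/L = (226.32 − 165.64) / 210000 m = 2.890e-04 mm/s.
R = 2.890e-04 × 3600 × 24 = 25.0 mm/day.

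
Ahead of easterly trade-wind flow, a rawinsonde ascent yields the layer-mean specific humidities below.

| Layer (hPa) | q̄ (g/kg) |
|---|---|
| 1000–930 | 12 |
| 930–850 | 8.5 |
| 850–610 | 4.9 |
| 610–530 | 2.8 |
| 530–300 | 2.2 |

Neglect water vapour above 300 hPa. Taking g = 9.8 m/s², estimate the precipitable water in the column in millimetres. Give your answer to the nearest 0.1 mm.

Precipitable water is the column-integrated vapour mass per unit area: PW = (1/g) Σ q̄ Δp, with q in kg/kg and Δp in Pa (1 kg/m² of water = 1 mm).
Layer 1000–930 hPa: Δp = 70 hPa = 7000 Pa, q̄ = 0.012 kg/kg → 0.012 × 7000 / 9.8 = 8.57 mm
Layer 930–850 hPa: Δp = 80 hPa = 8000 Pa, q̄ = 0.0085 kg/kg → 0.0085 × 8000 / 9.8 = 6.94 mm
Layer 850–610 hPa: Δp = 240 hPa = 24000 Pa, q̄ = 0.0049 kg/kg → 0.0049 × 24000 / 9.8 = 12.00 mm
Layer 610–530 hPa: Δp = 80 hPa = 8000 Pa, q̄ = 0.0028 kg/kg → 0.0028 × 8000 / 9.8 = 2.29 mm
Layer 530–300 hPa: Δp = 230 hPa = 23000 Pa, q̄ = 0.0022 kg/kg → 0.0022 × 23000 / 9.8 = 5.16 mm
PW = 8.57 + 6.94 + 12.00 + 2.29 + 5.16 = 34.96 ≈ 35.0 mm.

PW ≈ 35.0 mm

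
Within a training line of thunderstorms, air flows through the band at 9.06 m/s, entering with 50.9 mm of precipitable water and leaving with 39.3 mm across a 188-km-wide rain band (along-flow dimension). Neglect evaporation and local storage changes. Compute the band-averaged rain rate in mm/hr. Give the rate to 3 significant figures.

R ≈ 2.01 mm/hr

Column moisture flux per unit crosswind length is F = V × PW.
Inflow: F_in = 9.06 × 50.9 = 461.154 mm·m/s
Outflow: F_out = 9.06 × 39.3 = 356.058 mm·m/s
Steady-state rate R = (F_in − F_out)/L = (461.154 − 356.058) / 188000 m = 5.590e-04 mm/s.
R = 5.590e-04 × 3600 = 2.01 mm/hr.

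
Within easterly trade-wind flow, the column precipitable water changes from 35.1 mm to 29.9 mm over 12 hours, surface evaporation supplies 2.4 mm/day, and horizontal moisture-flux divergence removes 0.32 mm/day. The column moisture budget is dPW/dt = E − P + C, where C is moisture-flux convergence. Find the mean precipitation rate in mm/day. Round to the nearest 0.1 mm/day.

P ≈ 12.5 mm/day

dPW/dt = (29.9 − 35.1) mm / (12/24 day) = -10.400 mm/day.
P = E + C − dPW/dt = 2.4 + (-0.32) − (-10.400) = 12.5 mm/day.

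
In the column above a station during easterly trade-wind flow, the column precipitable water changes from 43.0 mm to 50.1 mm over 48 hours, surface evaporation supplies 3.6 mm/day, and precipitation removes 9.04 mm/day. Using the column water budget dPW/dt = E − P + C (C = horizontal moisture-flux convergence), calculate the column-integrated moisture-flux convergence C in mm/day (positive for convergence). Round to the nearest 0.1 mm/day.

dPW/dt = (50.1 − 43.0) mm / (48/24 day) = +3.550 mm/day.
C = dPW/dt − E + P = (+3.550) − 3.6 + 9.04 = 9.0 mm/day.

C ≈ 9.0 mm/day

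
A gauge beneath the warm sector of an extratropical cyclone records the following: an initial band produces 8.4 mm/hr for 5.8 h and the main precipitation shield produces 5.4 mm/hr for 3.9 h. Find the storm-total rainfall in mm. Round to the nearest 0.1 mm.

total ≈ 69.8 mm

Total = Σ Rᵢ Δtᵢ = 8.4 × 5.8 + 5.4 × 3.9
      = 48.72 + 21.06 = 69.8 mm.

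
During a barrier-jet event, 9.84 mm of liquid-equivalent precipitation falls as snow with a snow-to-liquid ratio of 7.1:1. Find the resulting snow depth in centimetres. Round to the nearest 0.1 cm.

Snow depth = liquid × ratio = 9.84 mm × 7.1 = 69.864 mm = 7.0 cm.

snow depth ≈ 7.0 cm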